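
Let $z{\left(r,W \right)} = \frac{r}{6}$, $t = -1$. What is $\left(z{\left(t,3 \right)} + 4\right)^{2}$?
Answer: $\frac{529}{36} \approx 14.694$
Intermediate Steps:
$z{\left(r,W \right)} = \frac{r}{6}$ ($z{\left(r,W \right)} = r \frac{1}{6} = \frac{r}{6}$)
$\left(z{\left(t,3 \right)} + 4\right)^{2} = \left(\frac{1}{6} \left(-1\right) + 4\right)^{2} = \left(- \frac{1}{6} + 4\right)^{2} = \left(\frac{23}{6}\right)^{2} = \frac{529}{36}$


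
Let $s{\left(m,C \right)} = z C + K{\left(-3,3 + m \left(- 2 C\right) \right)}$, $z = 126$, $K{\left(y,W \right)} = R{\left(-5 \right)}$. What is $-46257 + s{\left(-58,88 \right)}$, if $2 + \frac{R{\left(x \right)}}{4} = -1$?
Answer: $-35181$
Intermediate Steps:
$R{\left(x \right)} = -12$ ($R{\left(x \right)} = -8 + 4 \left(-1\right) = -8 - 4 = -12$)
$K{\left(y,W \right)} = -12$
$s{\left(m,C \right)} = -12 + 126 C$ ($s{\left(m,C \right)} = 126 C - 12 = -12 + 126 C$)
$-46257 + s{\left(-58,88 \right)} = -46257 + \left(-12 + 126 \cdot 88\right) = -46257 + \left(-12 + 11088\right) = -46257 + 11076 = -35181$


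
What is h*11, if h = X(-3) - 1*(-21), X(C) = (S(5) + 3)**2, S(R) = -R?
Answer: 275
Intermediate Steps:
X(C) = 4 (X(C) = (-1*5 + 3)**2 = (-5 + 3)**2 = (-2)**2 = 4)
h = 25 (h = 4 - 1*(-21) = 4 + 21 = 25)
h*11 = 25*11 = 275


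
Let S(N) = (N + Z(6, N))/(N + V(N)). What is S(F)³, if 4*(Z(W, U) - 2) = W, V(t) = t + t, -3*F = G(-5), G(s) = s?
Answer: 29791/27000 ≈ 1.1034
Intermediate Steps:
F = 5/3 (F = -⅓*(-5) = 5/3 ≈ 1.6667)
V(t) = 2*t
Z(W, U) = 2 + W/4
S(N) = (7/2 + N)/(3*N) (S(N) = (N + (2 + (¼)*6))/(N + 2*N) = (N + (2 + 3/2))/((3*N)) = (N + 7/2)*(1/(3*N)) = (7/2 + N)*(1/(3*N)) = (7/2 + N)/(3*N))
S(F)³ = ((7 + 2*(5/3))/(6*(5/3)))³ = ((⅙)*(⅗)*(7 + 10/3))³ = ((⅙)*(⅗)*(31/3))³ = (31/30)³ = 29791/27000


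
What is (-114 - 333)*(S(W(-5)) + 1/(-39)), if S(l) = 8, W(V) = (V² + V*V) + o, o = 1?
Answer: -46339/13 ≈ -3564.5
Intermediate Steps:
W(V) = 1 + 2*V² (W(V) = (V² + V*V) + 1 = (V² + V²) + 1 = 2*V² + 1 = 1 + 2*V²)
(-114 - 333)*(S(W(-5)) + 1/(-39)) = (-114 - 333)*(8 + 1/(-39)) = -447*(8 - 1/39) = -447*311/39 = -46339/13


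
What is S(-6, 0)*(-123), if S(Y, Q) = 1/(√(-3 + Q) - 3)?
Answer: 123/4 + 41*I*√3/4 ≈ 30.75 + 17.754*I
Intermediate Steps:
S(Y, Q) = 1/(-3 + √(-3 + Q))
S(-6, 0)*(-123) = -123/(-3 + √(-3 + 0)) = -123/(-3 + √(-3)) = -123/(-3 + I*√3)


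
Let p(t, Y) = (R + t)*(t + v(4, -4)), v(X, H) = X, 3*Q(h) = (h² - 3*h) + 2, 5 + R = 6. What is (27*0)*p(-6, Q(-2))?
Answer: 0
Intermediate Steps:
R = 1 (R = -5 + 6 = 1)
Q(h) = ⅔ - h + h²/3 (Q(h) = ((h² - 3*h) + 2)/3 = (2 + h² - 3*h)/3 = ⅔ - h + h²/3)
p(t, Y) = (1 + t)*(4 + t) (p(t, Y) = (1 + t)*(t + 4) = (1 + t)*(4 + t))
(27*0)*p(-6, Q(-2)) = (27*0)*(4 + (-6)² + 5*(-6)) = 0*(4 + 36 - 30) = 0*10 = 0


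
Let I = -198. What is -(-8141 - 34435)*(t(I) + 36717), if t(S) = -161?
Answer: 1556408256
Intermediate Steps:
-(-8141 - 34435)*(t(I) + 36717) = -(-8141 - 34435)*(-161 + 36717) = -(-42576)*36556 = -1*(-1556408256) = 1556408256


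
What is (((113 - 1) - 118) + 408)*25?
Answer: 10050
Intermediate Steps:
(((113 - 1) - 118) + 408)*25 = ((112 - 118) + 408)*25 = (-6 + 408)*25 = 402*25 = 10050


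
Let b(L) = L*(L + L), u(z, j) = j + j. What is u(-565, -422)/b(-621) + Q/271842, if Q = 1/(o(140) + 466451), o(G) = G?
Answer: -17842023512281/16304776869366234 ≈ -0.0010943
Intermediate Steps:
Q = 1/466591 (Q = 1/(140 + 466451) = 1/466591 ≈ 2.1432e-6)
u(z, j) = 2*j
b(L) = 2*L**2 (b(L) = L*(2*L) = 2*L**2)
u(-565, -422)/b(-621) + Q/271842 = (2*(-422))/((2*(-621)**2)) + (1/466591)/271842 = -844/(2*385641) + (1/466591)*(1/271842) = -844/771282 + 1/126839030622 = -844*1/771282 + 1/126839030622 = -422/385641 + 1/126839030622 = -17842023512281/16304776869366234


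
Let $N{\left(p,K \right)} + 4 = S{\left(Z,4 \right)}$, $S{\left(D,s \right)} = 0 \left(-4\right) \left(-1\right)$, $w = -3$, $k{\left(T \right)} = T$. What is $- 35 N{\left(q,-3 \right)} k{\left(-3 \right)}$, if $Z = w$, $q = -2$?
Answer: $-420$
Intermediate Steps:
$Z = -3$
$S{\left(D,s \right)} = 0$ ($S{\left(D,s \right)} = 0 \left(-1\right) = 0$)
$N{\left(p,K \right)} = -4$ ($N{\left(p,K \right)} = -4 + 0 = -4$)
$- 35 N{\left(q,-3 \right)} k{\left(-3 \right)} = \left(-35\right) \left(-4\right) \left(-3\right) = 140 \left(-3\right) = -420$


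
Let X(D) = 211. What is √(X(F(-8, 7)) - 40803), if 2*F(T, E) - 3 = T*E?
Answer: 4*I*√2537 ≈ 201.47*I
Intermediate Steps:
F(T, E) = 3/2 + E*T/2 (F(T, E) = 3/2 + (T*E)/2 = 3/2 + (E*T)/2 = 3/2 + E*T/2)
√(X(F(-8, 7)) - 40803) = √(211 - 40803) = √(-40592) = 4*I*√2537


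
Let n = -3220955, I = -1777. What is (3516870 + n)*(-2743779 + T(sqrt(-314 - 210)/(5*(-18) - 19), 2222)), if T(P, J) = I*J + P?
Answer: -1980343964795 - 591830*I*sqrt(131)/109 ≈ -1.9803e+12 - 62145.0*I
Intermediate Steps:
T(P, J) = P - 1777*J (T(P, J) = -1777*J + P = P - 1777*J)
(3516870 + n)*(-2743779 + T(sqrt(-314 - 210)/(5*(-18) - 19), 2222)) = (3516870 - 3220955)*(-2743779 + (sqrt(-314 - 210)/(5*(-18) - 19) - 1777*2222)) = 295915*(-2743779 + (sqrt(-524)/(-90 - 19) - 3948494)) = 295915*(-2743779 + ((2*I*sqrt(131))/(-109) - 3948494)) = 295915*(-2743779 + ((2*I*sqrt(131))*(-1/109) - 3948494)) = 295915*(-2743779 + (-2*I*sqrt(131)/109 - 3948494)) = 295915*(-2743779 + (-3948494 - 2*I*sqrt(131)/109)) = 295915*(-6692273 - 2*I*sqrt(131)/109) = -1980343964795 - 591830*I*sqrt(131)/109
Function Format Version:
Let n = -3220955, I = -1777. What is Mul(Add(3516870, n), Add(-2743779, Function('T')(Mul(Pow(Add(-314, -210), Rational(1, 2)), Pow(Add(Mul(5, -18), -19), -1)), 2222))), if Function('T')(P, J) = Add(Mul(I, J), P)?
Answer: Add(-1980343964795, Mul(Rational(-591830, 109), I, Pow(131, Rational(1, 2)))) ≈ Add(-1.9803e+12, Mul(-62145., I))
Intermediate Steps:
Function('T')(P, J) = Add(P, Mul(-1777, J)) (Function('T')(P, J) = Add(Mul(-1777, J), P) = Add(P, Mul(-1777, J)))
Mul(Add(3516870, n), Add(-2743779, Function('T')(Mul(Pow(Add(-314, -210), Rational(1, 2)), Pow(Add(Mul(5, -18), -19), -1)), 2222))) = Mul(Add(3516870, -3220955), Add(-2743779, Add(Mul(Pow(Add(-314, -210), Rational(1, 2)), Pow(Add(Mul(5, -18), -19), -1)), Mul(-1777, 2222)))) = Mul(295915, Add(-2743779, Add(Mul(Pow(-524, Rational(1, 2)), Pow(Add(-90, -19), -1)), -3948494))) = Mul(295915, Add(-2743779, Add(Mul(Mul(2, I, Pow(131, Rational(1, 2))), Pow(-109, -1)), -3948494))) = Mul(295915, Add(-2743779, Add(Mul(Mul(2, I, Pow(131, Rational(1, 2))), Rational(-1, 109)), -3948494))) = Mul(295915, Add(-2743779, Add(Mul(Rational(-2, 109), I, Pow(131, Rational(1, 2))), -3948494))) = Mul(295915, Add(-2743779, Add(-3948494, Mul(Rational(-2, 109), I, Pow(131, Rational(1, 2)))))) = Mul(295915, Add(-6692273, Mul(Rational(-2, 109), I, Pow(131, Rational(1, 2))))) = Add(-1980343964795, Mul(Rational(-591830, 109), I, Pow(131, Rational(1, 2))))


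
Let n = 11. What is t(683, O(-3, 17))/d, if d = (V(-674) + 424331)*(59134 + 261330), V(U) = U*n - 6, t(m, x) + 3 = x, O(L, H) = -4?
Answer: -7/133604966704 ≈ -5.2393e-11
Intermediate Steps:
t(m, x) = -3 + x
V(U) = -6 + 11*U (V(U) = U*11 - 6 = 11*U - 6 = -6 + 11*U)
d = 133604966704 (d = ((-6 + 11*(-674)) + 424331)*(59134 + 261330) = ((-6 - 7414) + 424331)*320464 = (-7420 + 424331)*320464 = 416911*320464 = 133604966704)
t(683, O(-3, 17))/d = (-3 - 4)/133604966704 = -7*1/133604966704 = -7/133604966704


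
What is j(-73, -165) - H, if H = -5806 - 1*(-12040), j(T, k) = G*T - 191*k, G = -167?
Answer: 37472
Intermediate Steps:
j(T, k) = -191*k - 167*T (j(T, k) = -167*T - 191*k = -191*k - 167*T)
H = 6234 (H = -5806 + 12040 = 6234)
j(-73, -165) - H = (-191*(-165) - 167*(-73)) - 1*6234 = (31515 + 12191) - 6234 = 43706 - 6234 = 37472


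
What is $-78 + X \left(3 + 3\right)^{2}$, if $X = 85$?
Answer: $2982$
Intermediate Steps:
$-78 + X \left(3 + 3\right)^{2} = -78 + 85 \left(3 + 3\right)^{2} = -78 + 85 \cdot 6^{2} = -78 + 85 \cdot 36 = -78 + 3060 = 2982$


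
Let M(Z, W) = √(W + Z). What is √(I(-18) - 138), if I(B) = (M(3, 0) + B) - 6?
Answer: √(-162 + √3) ≈ 12.66*I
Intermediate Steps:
I(B) = -6 + B + √3 (I(B) = (√(0 + 3) + B) - 6 = (√3 + B) - 6 = (B + √3) - 6 = -6 + B + √3)
√(I(-18) - 138) = √((-6 - 18 + √3) - 138) = √((-24 + √3) - 138) = √(-162 + √3)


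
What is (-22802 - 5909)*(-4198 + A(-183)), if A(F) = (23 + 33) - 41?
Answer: 120098113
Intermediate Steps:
A(F) = 15 (A(F) = 56 - 41 = 15)
(-22802 - 5909)*(-4198 + A(-183)) = (-22802 - 5909)*(-4198 + 15) = -28711*(-4183) = 120098113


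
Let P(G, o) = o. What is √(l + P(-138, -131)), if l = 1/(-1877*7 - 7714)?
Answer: 4*I*√395590678/6951 ≈ 11.446*I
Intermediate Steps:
l = -1/20853 (l = 1/(-13139 - 7714) = 1/(-20853) = -1/20853 ≈ -4.7955e-5)
√(l + P(-138, -131)) = √(-1/20853 - 131) = √(-2731744/20853) = 4*I*√395590678/6951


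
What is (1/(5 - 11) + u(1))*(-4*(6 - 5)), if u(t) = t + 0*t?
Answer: -10/3 ≈ -3.3333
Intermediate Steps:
u(t) = t (u(t) = t + 0 = t)
(1/(5 - 11) + u(1))*(-4*(6 - 5)) = (1/(5 - 11) + 1)*(-4*(6 - 5)) = (1/(-6) + 1)*(-4*1) = (-⅙ + 1)*(-4) = (⅚)*(-4) = -10/3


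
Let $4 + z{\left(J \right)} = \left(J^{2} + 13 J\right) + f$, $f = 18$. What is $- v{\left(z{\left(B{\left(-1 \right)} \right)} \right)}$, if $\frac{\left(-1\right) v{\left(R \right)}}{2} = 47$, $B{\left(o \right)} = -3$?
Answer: $94$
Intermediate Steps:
$z{\left(J \right)} = 14 + J^{2} + 13 J$ ($z{\left(J \right)} = -4 + \left(\left(J^{2} + 13 J\right) + 18\right) = -4 + \left(18 + J^{2} + 13 J\right) = 14 + J^{2} + 13 J$)
$v{\left(R \right)} = -94$ ($v{\left(R \right)} = \left(-2\right) 47 = -94$)
$- v{\left(z{\left(B{\left(-1 \right)} \right)} \right)} = \left(-1\right) \left(-94\right) = 94$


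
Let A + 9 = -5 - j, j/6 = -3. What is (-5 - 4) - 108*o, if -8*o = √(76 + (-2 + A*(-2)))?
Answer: -9 + 27*√66/2 ≈ 100.67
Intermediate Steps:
j = -18 (j = 6*(-3) = -18)
A = 4 (A = -9 + (-5 - 1*(-18)) = -9 + (-5 + 18) = -9 + 13 = 4)
o = -√66/8 (o = -√(76 + (-2 + 4*(-2)))/8 = -√(76 + (-2 - 8))/8 = -√(76 - 10)/8 = -√66/8 ≈ -1.0155)
(-5 - 4) - 108*o = (-5 - 4) - (-27)*√66/2 = -9 + 27*√66/2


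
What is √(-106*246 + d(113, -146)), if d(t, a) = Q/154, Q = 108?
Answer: I*√154600446/77 ≈ 161.48*I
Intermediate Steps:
d(t, a) = 54/77 (d(t, a) = 108/154 = 108*(1/154) = 54/77)
√(-106*246 + d(113, -146)) = √(-106*246 + 54/77) = √(-26076 + 54/77) = √(-2007798/77) = I*√154600446/77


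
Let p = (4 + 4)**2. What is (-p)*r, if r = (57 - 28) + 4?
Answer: -2112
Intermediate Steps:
p = 64 (p = 8**2 = 64)
r = 33 (r = 29 + 4 = 33)
(-p)*r = -1*64*33 = -64*33 = -2112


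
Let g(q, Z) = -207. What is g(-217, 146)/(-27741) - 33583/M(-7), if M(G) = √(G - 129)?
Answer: 69/9247 + 33583*I*√34/68 ≈ 0.0074619 + 2879.7*I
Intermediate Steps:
M(G) = √(-129 + G)
g(-217, 146)/(-27741) - 33583/M(-7) = -207/(-27741) - 33583/√(-129 - 7) = -207*(-1/27741) - 33583*(-I*√34/68) = 69/9247 - 33583*(-I*√34/68) = 69/9247 - (-33583)*I*√34/68 = 69/9247 + 33583*I*√34/68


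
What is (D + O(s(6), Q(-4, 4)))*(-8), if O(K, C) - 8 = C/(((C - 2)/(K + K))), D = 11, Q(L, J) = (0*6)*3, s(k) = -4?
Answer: -152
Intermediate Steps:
Q(L, J) = 0 (Q(L, J) = 0*3 = 0)
O(K, C) = 8 + 2*C*K/(-2 + C) (O(K, C) = 8 + C/(((C - 2)/(K + K))) = 8 + C/(((-2 + C)/((2*K)))) = 8 + C/(((-2 + C)*(1/(2*K)))) = 8 + C/(((-2 + C)/(2*K))) = 8 + C*(2*K/(-2 + C)) = 8 + 2*C*K/(-2 + C))
(D + O(s(6), Q(-4, 4)))*(-8) = (11 + 2*(-8 + 4*0 + 0*(-4))/(-2 + 0))*(-8) = (11 + 2*(-8 + 0 + 0)/(-2))*(-8) = (11 + 2*(-½)*(-8))*(-8) = (11 + 8)*(-8) = 19*(-8) = -152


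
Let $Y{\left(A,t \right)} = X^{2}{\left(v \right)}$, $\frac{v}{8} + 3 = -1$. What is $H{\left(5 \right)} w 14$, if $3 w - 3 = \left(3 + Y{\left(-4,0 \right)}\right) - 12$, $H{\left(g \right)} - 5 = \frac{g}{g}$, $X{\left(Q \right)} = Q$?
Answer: $28504$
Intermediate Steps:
$v = -32$ ($v = -24 + 8 \left(-1\right) = -24 - 8 = -32$)
$Y{\left(A,t \right)} = 1024$ ($Y{\left(A,t \right)} = \left(-32\right)^{2} = 1024$)
$H{\left(g \right)} = 6$ ($H{\left(g \right)} = 5 + \frac{g}{g} = 5 + 1 = 6$)
$w = \frac{1018}{3}$ ($w = 1 + \frac{\left(3 + 1024\right) - 12}{3} = 1 + \frac{1027 - 12}{3} = 1 + \frac{1}{3} \cdot 1015 = 1 + \frac{1015}{3} = \frac{1018}{3} \approx 339.33$)
$H{\left(5 \right)} w 14 = 6 \cdot \frac{1018}{3} \cdot 14 = 2036 \cdot 14 = 28504$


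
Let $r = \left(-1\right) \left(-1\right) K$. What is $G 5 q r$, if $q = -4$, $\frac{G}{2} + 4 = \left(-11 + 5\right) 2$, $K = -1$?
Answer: $-640$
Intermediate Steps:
$r = -1$ ($r = \left(-1\right) \left(-1\right) \left(-1\right) = 1 \left(-1\right) = -1$)
$G = -32$ ($G = -8 + 2 \left(-11 + 5\right) 2 = -8 + 2 \left(\left(-6\right) 2\right) = -8 + 2 \left(-12\right) = -8 - 24 = -32$)
$G 5 q r = - 32 \cdot 5 \left(-4\right) \left(-1\right) = - 32 \left(\left(-20\right) \left(-1\right)\right) = \left(-32\right) 20 = -640$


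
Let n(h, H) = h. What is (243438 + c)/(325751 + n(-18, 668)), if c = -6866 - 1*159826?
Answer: 76746/325733 ≈ 0.23561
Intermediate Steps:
c = -166692 (c = -6866 - 159826 = -166692)
(243438 + c)/(325751 + n(-18, 668)) = (243438 - 166692)/(325751 - 18) = 76746/325733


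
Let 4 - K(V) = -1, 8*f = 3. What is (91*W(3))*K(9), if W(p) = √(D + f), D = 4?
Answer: 455*√70/4 ≈ 951.70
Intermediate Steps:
f = 3/8 (f = (⅛)*3 = 3/8 ≈ 0.37500)
K(V) = 5 (K(V) = 4 - 1*(-1) = 4 + 1 = 5)
W(p) = √70/4 (W(p) = √(4 + 3/8) = √(35/8) = √70/4)
(91*W(3))*K(9) = (91*(√70/4))*5 = (91*√70/4)*5 = 455*√70/4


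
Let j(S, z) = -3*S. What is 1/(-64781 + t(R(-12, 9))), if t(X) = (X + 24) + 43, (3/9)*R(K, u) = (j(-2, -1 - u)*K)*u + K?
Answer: -1/66694 ≈ -1.4994e-5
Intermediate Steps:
R(K, u) = 3*K + 18*K*u (R(K, u) = 3*(((-3*(-2))*K)*u + K) = 3*((6*K)*u + K) = 3*(6*K*u + K) = 3*(K + 6*K*u) = 3*K + 18*K*u)
t(X) = 67 + X (t(X) = (24 + X) + 43 = 67 + X)
1/(-64781 + t(R(-12, 9))) = 1/(-64781 + (67 + 3*(-12)*(1 + 6*9))) = 1/(-64781 + (67 + 3*(-12)*(1 + 54))) = 1/(-64781 + (67 + 3*(-12)*55)) = 1/(-64781 + (67 - 1980)) = 1/(-64781 - 1913) = 1/(-66694) = -1/66694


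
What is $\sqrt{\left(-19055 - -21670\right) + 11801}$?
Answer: $4 \sqrt{901} \approx 120.07$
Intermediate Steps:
$\sqrt{\left(-19055 - -21670\right) + 11801} = \sqrt{\left(-19055 + 21670\right) + 11801} = \sqrt{2615 + 11801} = \sqrt{14416} = 4 \sqrt{901}$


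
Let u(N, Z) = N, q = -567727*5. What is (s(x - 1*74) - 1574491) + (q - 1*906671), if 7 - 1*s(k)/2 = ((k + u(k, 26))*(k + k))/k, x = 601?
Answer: -5323999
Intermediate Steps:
q = -2838635
s(k) = 14 - 8*k (s(k) = 14 - 2*(k + k)*(k + k)/k = 14 - 2*(2*k)*(2*k)/k = 14 - 2*4*k²/k = 14 - 8*k)
(s(x - 1*74) - 1574491) + (q - 1*906671) = ((14 - 8*(601 - 1*74)) - 1574491) + (-2838635 - 1*906671) = ((14 - 8*(601 - 74)) - 1574491) + (-2838635 - 906671) = ((14 - 8*527) - 1574491) - 3745306 = ((14 - 4216) - 1574491) - 3745306 = (-4202 - 1574491) - 3745306 = -1578693 - 3745306 = -5323999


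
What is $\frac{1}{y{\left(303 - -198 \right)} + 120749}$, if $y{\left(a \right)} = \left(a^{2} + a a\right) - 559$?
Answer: $\frac{1}{622192} \approx 1.6072 \cdot 10^{-6}$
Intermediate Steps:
$y{\left(a \right)} = -559 + 2 a^{2}$ ($y{\left(a \right)} = \left(a^{2} + a^{2}\right) - 559 = 2 a^{2} - 559 = -559 + 2 a^{2}$)
$\frac{1}{y{\left(303 - -198 \right)} + 120749} = \frac{1}{\left(-559 + 2 \left(303 - -198\right)^{2}\right) + 120749} = \frac{1}{\left(-559 + 2 \left(303 + 198\right)^{2}\right) + 120749} = \frac{1}{\left(-559 + 2 \cdot 501^{2}\right) + 120749} = \frac{1}{\left(-559 + 2 \cdot 251001\right) + 120749} = \frac{1}{\left(-559 + 502002\right) + 120749} = \frac{1}{501443 + 120749} = \frac{1}{622192}$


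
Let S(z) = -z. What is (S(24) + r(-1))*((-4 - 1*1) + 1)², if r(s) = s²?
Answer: -368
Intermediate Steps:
(S(24) + r(-1))*((-4 - 1*1) + 1)² = (-1*24 + (-1)²)*((-4 - 1*1) + 1)² = (-24 + 1)*((-4 - 1) + 1)² = -23*(-5 + 1)² = -23*(-4)² = -23*16 = -368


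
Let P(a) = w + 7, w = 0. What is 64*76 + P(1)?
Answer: 4871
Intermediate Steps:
P(a) = 7 (P(a) = 0 + 7 = 7)
64*76 + P(1) = 64*76 + 7 = 4864 + 7 = 4871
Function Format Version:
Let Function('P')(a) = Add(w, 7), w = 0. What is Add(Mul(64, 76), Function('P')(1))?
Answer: 4871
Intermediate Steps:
Function('P')(a) = 7 (Function('P')(a) = Add(0, 7) = 7)
Add(Mul(64, 76), Function('P')(1)) = Add(Mul(64, 76), 7) = Add(4864, 7) = 4871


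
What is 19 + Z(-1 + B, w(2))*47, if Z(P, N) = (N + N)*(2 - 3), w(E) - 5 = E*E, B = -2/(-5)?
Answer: -827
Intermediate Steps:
B = 2/5 (B = -2*(-1/5) = 2/5 ≈ 0.40000)
w(E) = 5 + E**2 (w(E) = 5 + E*E = 5 + E**2)
Z(P, N) = -2*N (Z(P, N) = (2*N)*(-1) = -2*N)
19 + Z(-1 + B, w(2))*47 = 19 - 2*(5 + 2**2)*47 = 19 - 2*(5 + 4)*47 = 19 - 2*9*47 = 19 - 18*47 = 19 - 846 = -827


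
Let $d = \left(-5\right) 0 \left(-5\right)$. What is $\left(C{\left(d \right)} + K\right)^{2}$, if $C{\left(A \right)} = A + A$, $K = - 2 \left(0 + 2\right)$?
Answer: $16$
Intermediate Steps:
$K = -4$ ($K = \left(-2\right) 2 = -4$)
$d = 0$ ($d = 0 \left(-5\right) = 0$)
$C{\left(A \right)} = 2 A$
$\left(C{\left(d \right)} + K\right)^{2} = \left(2 \cdot 0 - 4\right)^{2} = \left(0 - 4\right)^{2} = \left(-4\right)^{2} = 16$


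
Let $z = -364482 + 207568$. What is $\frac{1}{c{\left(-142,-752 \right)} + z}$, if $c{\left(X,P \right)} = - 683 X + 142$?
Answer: $- \frac{1}{59786} \approx -1.6726 \cdot 10^{-5}$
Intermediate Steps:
$z = -156914$
$c{\left(X,P \right)} = 142 - 683 X$
$\frac{1}{c{\left(-142,-752 \right)} + z} = \frac{1}{\left(142 - -96986\right) - 156914} = \frac{1}{\left(142 + 96986\right) - 156914} = \frac{1}{97128 - 156914} = \frac{1}{-59786} = - \frac{1}{59786}$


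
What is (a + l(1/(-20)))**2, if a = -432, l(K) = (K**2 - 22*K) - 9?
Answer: 30961569681/160000 ≈ 1.9351e+5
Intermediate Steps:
l(K) = -9 + K**2 - 22*K
(a + l(1/(-20)))**2 = (-432 + (-9 + (1/(-20))**2 - 22/(-20)))**2 = (-432 + (-9 + (-1/20)**2 - 22*(-1/20)))**2 = (-432 + (-9 + 1/400 + 11/10))**2 = (-432 - 3159/400)**2 = (-175959/400)**2 = 30961569681/160000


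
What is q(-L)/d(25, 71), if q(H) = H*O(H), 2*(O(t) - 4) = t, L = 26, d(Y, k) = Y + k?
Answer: 39/16 ≈ 2.4375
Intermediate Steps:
O(t) = 4 + t/2
q(H) = H*(4 + H/2)
q(-L)/d(25, 71) = ((-1*26)*(8 - 1*26)/2)/(25 + 71) = ((½)*(-26)*(8 - 26))/96 = ((½)*(-26)*(-18))*(1/96) = 234*(1/96) = 39/16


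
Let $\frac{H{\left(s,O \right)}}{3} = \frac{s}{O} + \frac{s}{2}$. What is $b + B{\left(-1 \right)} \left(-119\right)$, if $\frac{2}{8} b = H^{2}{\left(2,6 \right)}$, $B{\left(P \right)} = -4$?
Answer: $540$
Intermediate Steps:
$H{\left(s,O \right)} = \frac{3 s}{2} + \frac{3 s}{O}$ ($H{\left(s,O \right)} = 3 \left(\frac{s}{O} + \frac{s}{2}\right) = 3 \left(\frac{s}{2} + \frac{s}{O}\right) = \frac{3 s}{2} + \frac{3 s}{O}$)
$b = 64$ ($b = 4 \left(\frac{3}{2} \cdot 2 \cdot \frac{1}{6} \left(2 + 6\right)\right)^{2} = 4 \left(\frac{3}{2} \cdot 2 \cdot \frac{1}{6} \cdot 8\right)^{2} = 4 \cdot 4^{2} = 4 \cdot 16 = 64$)
$b + B{\left(-1 \right)} \left(-119\right) = 64 - -476 = 64 + 476 = 540$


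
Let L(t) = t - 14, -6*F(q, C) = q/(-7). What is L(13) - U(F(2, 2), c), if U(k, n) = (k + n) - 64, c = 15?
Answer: 1007/21 ≈ 47.952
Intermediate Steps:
F(q, C) = q/42 (F(q, C) = -q/(6*(-7)) = -q*(-1)/(6*7) = -(-1)*q/42 = q/42)
U(k, n) = -64 + k + n
L(t) = -14 + t
L(13) - U(F(2, 2), c) = (-14 + 13) - (-64 + (1/42)*2 + 15) = -1 - (-64 + 1/21 + 15) = -1 - 1*(-1028/21) = -1 + 1028/21 = 1007/21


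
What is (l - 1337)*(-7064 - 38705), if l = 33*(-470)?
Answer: 771070343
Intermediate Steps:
l = -15510
(l - 1337)*(-7064 - 38705) = (-15510 - 1337)*(-7064 - 38705) = -16847*(-45769) = 771070343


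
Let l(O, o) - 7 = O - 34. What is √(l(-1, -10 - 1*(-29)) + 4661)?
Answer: √4633 ≈ 68.066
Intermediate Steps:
l(O, o) = -27 + O (l(O, o) = 7 + (O - 34) = 7 + (-34 + O) = -27 + O)
√(l(-1, -10 - 1*(-29)) + 4661) = √((-27 - 1) + 4661) = √(-28 + 4661) = √4633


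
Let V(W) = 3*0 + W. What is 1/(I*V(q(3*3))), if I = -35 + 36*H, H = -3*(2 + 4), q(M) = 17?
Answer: -1/11611 ≈ -8.6125e-5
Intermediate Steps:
V(W) = W (V(W) = 0 + W = W)
H = -18 (H = -3*6 = -18)
I = -683 (I = -35 + 36*(-18) = -35 - 648 = -683)
1/(I*V(q(3*3))) = 1/(-683*17) = -1/683*1/17 = -1/11611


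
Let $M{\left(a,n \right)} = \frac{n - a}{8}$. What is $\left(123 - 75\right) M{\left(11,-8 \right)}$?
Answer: $-114$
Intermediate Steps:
$M{\left(a,n \right)} = - \frac{a}{8} + \frac{n}{8}$ ($M{\left(a,n \right)} = \left(n - a\right) \frac{1}{8} = - \frac{a}{8} + \frac{n}{8}$)
$\left(123 - 75\right) M{\left(11,-8 \right)} = \left(123 - 75\right) \left(\left(- \frac{1}{8}\right) 11 + \frac{1}{8} \left(-8\right)\right) = 48 \left(- \frac{11}{8} - 1\right) = 48 \left(- \frac{19}{8}\right) = -114$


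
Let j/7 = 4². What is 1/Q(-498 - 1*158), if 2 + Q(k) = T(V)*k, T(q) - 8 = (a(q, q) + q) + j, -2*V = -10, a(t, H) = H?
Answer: -1/85282 ≈ -1.1726e-5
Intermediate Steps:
j = 112 (j = 7*4² = 7*16 = 112)
V = 5 (V = -½*(-10) = 5)
T(q) = 120 + 2*q (T(q) = 8 + ((q + q) + 112) = 8 + (2*q + 112) = 8 + (112 + 2*q) = 120 + 2*q)
Q(k) = -2 + 130*k (Q(k) = -2 + (120 + 2*5)*k = -2 + (120 + 10)*k = -2 + 130*k)
1/Q(-498 - 1*158) = 1/(-2 + 130*(-498 - 1*158)) = 1/(-2 + 130*(-498 - 158)) = 1/(-2 + 130*(-656)) = 1/(-2 - 85280) = 1/(-85282) = -1/85282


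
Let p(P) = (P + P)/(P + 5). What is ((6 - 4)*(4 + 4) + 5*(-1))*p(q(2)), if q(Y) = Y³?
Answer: 176/13 ≈ 13.538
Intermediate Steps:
p(P) = 2*P/(5 + P) (p(P) = (2*P)/(5 + P) = 2*P/(5 + P))
((6 - 4)*(4 + 4) + 5*(-1))*p(q(2)) = ((6 - 4)*(4 + 4) + 5*(-1))*(2*2³/(5 + 2³)) = (2*8 - 5)*(2*8/(5 + 8)) = (16 - 5)*(2*8/13) = 11*(2*8*(1/13)) = 11*(16/13) = 176/13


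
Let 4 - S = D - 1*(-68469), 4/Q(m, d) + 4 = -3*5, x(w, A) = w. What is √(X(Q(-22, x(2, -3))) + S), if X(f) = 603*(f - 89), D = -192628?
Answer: 2*√6350807/19 ≈ 265.27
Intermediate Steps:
Q(m, d) = -4/19 (Q(m, d) = 4/(-4 - 3*5) = 4/(-4 - 15) = 4/(-19) = 4*(-1/19) = -4/19)
X(f) = -53667 + 603*f (X(f) = 603*(-89 + f) = -53667 + 603*f)
S = 124163 (S = 4 - (-192628 - 1*(-68469)) = 4 - (-192628 + 68469) = 4 - 1*(-124159) = 4 + 124159 = 124163)
√(X(Q(-22, x(2, -3))) + S) = √((-53667 + 603*(-4/19)) + 124163) = √((-53667 - 2412/19) + 124163) = √(-1022085/19 + 124163) = √(1337012/19) = 2*√6350807/19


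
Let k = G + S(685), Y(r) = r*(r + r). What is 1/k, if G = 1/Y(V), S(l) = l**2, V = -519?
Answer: 538722/252781830451 ≈ 2.1312e-6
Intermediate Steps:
Y(r) = 2*r**2 (Y(r) = r*(2*r) = 2*r**2)
G = 1/538722 (G = 1/(2*(-519)**2) = 1/(2*269361) = 1/538722 ≈ 1.8562e-6)
k = 252781830451/538722 (k = 1/538722 + 685**2 = 1/538722 + 469225 = 252781830451/538722 ≈ 4.6923e+5)
1/k = 1/(252781830451/538722) = 538722/252781830451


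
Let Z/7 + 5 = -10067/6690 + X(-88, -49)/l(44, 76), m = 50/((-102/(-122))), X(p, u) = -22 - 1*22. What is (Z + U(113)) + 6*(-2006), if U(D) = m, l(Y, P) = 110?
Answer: -1367549747/113730 ≈ -12025.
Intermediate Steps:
X(p, u) = -44 (X(p, u) = -22 - 22 = -44)
m = 3050/51 (m = 50/((-102*(-1/122))) = 50/(51/61) = 50*(61/51) = 3050/51 ≈ 59.804)
Z = -323351/6690 (Z = -35 + 7*(-10067/6690 - 44/110) = -35 + 7*(-10067*1/6690 - 44*1/110) = -35 + 7*(-10067/6690 - ⅖) = -35 + 7*(-12743/6690) = -35 - 89201/6690 = -323351/6690 ≈ -48.333)
U(D) = 3050/51
(Z + U(113)) + 6*(-2006) = (-323351/6690 + 3050/51) + 6*(-2006) = 1304533/113730 - 12036 = -1367549747/113730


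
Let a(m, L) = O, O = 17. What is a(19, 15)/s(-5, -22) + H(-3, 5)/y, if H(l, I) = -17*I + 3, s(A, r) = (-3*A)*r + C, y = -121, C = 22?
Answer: 2109/3388 ≈ 0.62249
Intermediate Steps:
a(m, L) = 17
s(A, r) = 22 - 3*A*r (s(A, r) = (-3*A)*r + 22 = -3*A*r + 22 = 22 - 3*A*r)
H(l, I) = 3 - 17*I
a(19, 15)/s(-5, -22) + H(-3, 5)/y = 17/(22 - 3*(-5)*(-22)) + (3 - 17*5)/(-121) = 17/(22 - 330) + (3 - 85)*(-1/121) = 17/(-308) - 82*(-1/121) = 17*(-1/308) + 82/121 = -17/308 + 82/121 = 2109/3388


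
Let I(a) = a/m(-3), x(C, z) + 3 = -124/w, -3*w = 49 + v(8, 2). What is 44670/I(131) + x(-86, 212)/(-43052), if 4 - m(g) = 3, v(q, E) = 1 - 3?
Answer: 90387213219/265071164 ≈ 340.99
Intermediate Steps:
v(q, E) = -2
w = -47/3 (w = -(49 - 2)/3 = -⅓*47 = -47/3 ≈ -15.667)
m(g) = 1 (m(g) = 4 - 1*3 = 4 - 3 = 1)
x(C, z) = 231/47 (x(C, z) = -3 - 124/(-47/3) = -3 - 124*(-3/47) = -3 + 372/47 = 231/47)
I(a) = a (I(a) = a/1 = a*1 = a)
44670/I(131) + x(-86, 212)/(-43052) = 44670/131 + (231/47)/(-43052) = 44670*(1/131) + (231/47)*(-1/43052) = 44670/131 - 231/2023444 = 90387213219/265071164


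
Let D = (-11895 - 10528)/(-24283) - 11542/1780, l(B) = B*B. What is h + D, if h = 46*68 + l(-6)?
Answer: 68259775957/21611870 ≈ 3158.4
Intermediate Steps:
l(B) = B²
D = -120180723/21611870 (D = -22423*(-1/24283) - 11542*1/1780 = 22423/24283 - 5771/890 = -120180723/21611870 ≈ -5.5609)
h = 3164 (h = 46*68 + (-6)² = 3128 + 36 = 3164)
h + D = 3164 - 120180723/21611870 = 68259775957/21611870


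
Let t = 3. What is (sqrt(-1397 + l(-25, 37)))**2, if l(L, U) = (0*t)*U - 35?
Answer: -1432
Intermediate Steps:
l(L, U) = -35 (l(L, U) = (0*3)*U - 35 = 0*U - 35 = 0 - 35 = -35)
(sqrt(-1397 + l(-25, 37)))**2 = (sqrt(-1397 - 35))**2 = (sqrt(-1432))**2 = (2*I*sqrt(358))**2 = -1432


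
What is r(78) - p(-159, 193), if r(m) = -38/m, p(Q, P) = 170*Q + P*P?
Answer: -398560/39 ≈ -10219.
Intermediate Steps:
p(Q, P) = P² + 170*Q (p(Q, P) = 170*Q + P² = P² + 170*Q)
r(78) - p(-159, 193) = -38/78 - (193² + 170*(-159)) = -38*1/78 - (37249 - 27030) = -19/39 - 1*10219 = -19/39 - 10219 = -398560/39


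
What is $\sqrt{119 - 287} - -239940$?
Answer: $239940 + 2 i \sqrt{42} \approx 2.3994 \cdot 10^{5} + 12.961 i$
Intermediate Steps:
$\sqrt{119 - 287} - -239940 = \sqrt{-168} + 239940 = 2 i \sqrt{42} + 239940 = 239940 + 2 i \sqrt{42}$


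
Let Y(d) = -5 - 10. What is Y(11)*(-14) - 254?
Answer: -44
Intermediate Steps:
Y(d) = -15
Y(11)*(-14) - 254 = -15*(-14) - 254 = 210 - 254 = -44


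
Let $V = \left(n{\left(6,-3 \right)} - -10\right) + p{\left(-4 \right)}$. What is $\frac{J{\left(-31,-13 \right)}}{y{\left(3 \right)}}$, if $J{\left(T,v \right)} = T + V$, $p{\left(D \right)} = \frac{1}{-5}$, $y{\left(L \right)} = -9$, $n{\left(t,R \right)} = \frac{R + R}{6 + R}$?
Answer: $\frac{116}{45} \approx 2.5778$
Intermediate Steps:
$n{\left(t,R \right)} = \frac{2 R}{6 + R}$
$p{\left(D \right)} = - \frac{1}{5}$
$V = \frac{39}{5}$ ($V = \left(2 \left(-3\right) \frac{1}{6 - 3} - -10\right) - \frac{1}{5} = \left(2 \left(-3\right) \frac{1}{3} + 10\right) - \frac{1}{5} = \left(-2 + 10\right) - \frac{1}{5} = 8 - \frac{1}{5} = \frac{39}{5} \approx 7.8$)
$J{\left(T,v \right)} = \frac{39}{5} + T$ ($J{\left(T,v \right)} = T + \frac{39}{5} = \frac{39}{5} + T$)
$\frac{J{\left(-31,-13 \right)}}{y{\left(3 \right)}} = \frac{\frac{39}{5} - 31}{-9} = \left(- \frac{116}{5}\right) \left(- \frac{1}{9}\right) = \frac{116}{45}$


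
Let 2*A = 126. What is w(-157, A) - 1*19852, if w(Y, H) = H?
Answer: -19789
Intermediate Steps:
A = 63 (A = (½)*126 = 63)
w(-157, A) - 1*19852 = 63 - 1*19852 = 63 - 19852 = -19789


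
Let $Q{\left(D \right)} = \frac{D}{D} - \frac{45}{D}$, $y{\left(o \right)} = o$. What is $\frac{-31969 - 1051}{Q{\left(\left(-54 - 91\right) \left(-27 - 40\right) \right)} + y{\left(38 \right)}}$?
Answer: $- \frac{16039465}{18942} \approx -846.77$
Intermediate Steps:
$Q{\left(D \right)} = 1 - \frac{45}{D}$
$\frac{-31969 - 1051}{Q{\left(\left(-54 - 91\right) \left(-27 - 40\right) \right)} + y{\left(38 \right)}} = \frac{-31969 - 1051}{\frac{-45 + \left(-54 - 91\right) \left(-27 - 40\right)}{\left(-54 - 91\right) \left(-27 - 40\right)} + 38} = - \frac{33020}{\frac{-45 - -9715}{\left(-145\right) \left(-67\right)} + 38} = - \frac{33020}{\frac{-45 + 9715}{9715} + 38} = - \frac{33020}{\frac{1}{9715} \cdot 9670 + 38} = - \frac{33020}{\frac{1934}{1943} + 38} = - \frac{33020}{\frac{75768}{1943}} = \left(-33020\right) \frac{1943}{75768} = - \frac{16039465}{18942}$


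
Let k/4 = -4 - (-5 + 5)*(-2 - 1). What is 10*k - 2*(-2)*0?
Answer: -160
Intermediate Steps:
k = -16 (k = 4*(-4 - (-5 + 5)*(-2 - 1)) = 4*(-4 - 0*(-3)) = 4*(-4 - 1*0) = 4*(-4 + 0) = 4*(-4) = -16)
10*k - 2*(-2)*0 = 10*(-16) - 2*(-2)*0 = -160 + 4*0 = -160 + 0 = -160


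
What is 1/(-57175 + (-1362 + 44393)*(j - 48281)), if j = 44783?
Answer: -1/150579613 ≈ -6.6410e-9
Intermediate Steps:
1/(-57175 + (-1362 + 44393)*(j - 48281)) = 1/(-57175 + (-1362 + 44393)*(44783 - 48281)) = 1/(-57175 + 43031*(-3498)) = 1/(-57175 - 150522438) = 1/(-150579613) = -1/150579613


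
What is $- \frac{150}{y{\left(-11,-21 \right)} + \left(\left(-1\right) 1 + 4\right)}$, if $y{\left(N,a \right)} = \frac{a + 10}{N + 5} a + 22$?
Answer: $\frac{100}{9} \approx 11.111$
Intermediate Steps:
$y{\left(N,a \right)} = 22 + \frac{a \left(10 + a\right)}{5 + N}$ ($y{\left(N,a \right)} = \frac{10 + a}{5 + N} a + 22 = \frac{a \left(10 + a\right)}{5 + N} + 22 = 22 + \frac{a \left(10 + a\right)}{5 + N}$)
$- \frac{150}{y{\left(-11,-21 \right)} + \left(\left(-1\right) 1 + 4\right)} = - \frac{150}{\frac{110 + \left(-21\right)^{2} + 10 \left(-21\right) + 22 \left(-11\right)}{5 - 11} + \left(\left(-1\right) 1 + 4\right)} = - \frac{150}{\frac{110 + 441 - 210 - 242}{-6} + \left(-1 + 4\right)} = - \frac{150}{\left(- \frac{1}{6}\right) 99 + 3} = - \frac{150}{- \frac{33}{2} + 3} = - \frac{150}{- \frac{27}{2}} = \left(-150\right) \left(- \frac{2}{27}\right) = \frac{100}{9}$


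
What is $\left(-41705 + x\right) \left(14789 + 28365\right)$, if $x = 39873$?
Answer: $-79058128$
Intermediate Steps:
$\left(-41705 + x\right) \left(14789 + 28365\right) = \left(-41705 + 39873\right) \left(14789 + 28365\right) = \left(-1832\right) 43154 = -79058128$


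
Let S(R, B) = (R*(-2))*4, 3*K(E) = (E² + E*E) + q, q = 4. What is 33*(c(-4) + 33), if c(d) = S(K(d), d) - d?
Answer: -1947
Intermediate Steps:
K(E) = 4/3 + 2*E²/3 (K(E) = ((E² + E*E) + 4)/3 = ((E² + E²) + 4)/3 = (2*E² + 4)/3 = (4 + 2*E²)/3 = 4/3 + 2*E²/3)
S(R, B) = -8*R (S(R, B) = -2*R*4 = -8*R)
c(d) = -32/3 - d - 16*d²/3 (c(d) = -8*(4/3 + 2*d²/3) - d = (-32/3 - 16*d²/3) - d = -32/3 - d - 16*d²/3)
33*(c(-4) + 33) = 33*((-32/3 - 1*(-4) - 16/3*(-4)²) + 33) = 33*((-32/3 + 4 - 16/3*16) + 33) = 33*((-32/3 + 4 - 256/3) + 33) = 33*(-92 + 33) = 33*(-59) = -1947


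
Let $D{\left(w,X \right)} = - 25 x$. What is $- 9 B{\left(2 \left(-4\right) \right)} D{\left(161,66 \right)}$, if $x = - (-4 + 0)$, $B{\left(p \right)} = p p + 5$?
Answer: $62100$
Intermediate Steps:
$B{\left(p \right)} = 5 + p^{2}$ ($B{\left(p \right)} = p^{2} + 5 = 5 + p^{2}$)
$x = 4$ ($x = \left(-1\right) \left(-4\right) = 4$)
$D{\left(w,X \right)} = -100$ ($D{\left(w,X \right)} = \left(-25\right) 4 = -100$)
$- 9 B{\left(2 \left(-4\right) \right)} D{\left(161,66 \right)} = - 9 \left(5 + \left(2 \left(-4\right)\right)^{2}\right) \left(-100\right) = - 9 \left(5 + \left(-8\right)^{2}\right) \left(-100\right) = - 9 \left(5 + 64\right) \left(-100\right) = \left(-9\right) 69 \left(-100\right) = \left(-621\right) \left(-100\right) = 62100$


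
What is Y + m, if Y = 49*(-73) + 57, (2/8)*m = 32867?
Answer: 127948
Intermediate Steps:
m = 131468 (m = 4*32867 = 131468)
Y = -3520 (Y = -3577 + 57 = -3520)
Y + m = -3520 + 131468 = 127948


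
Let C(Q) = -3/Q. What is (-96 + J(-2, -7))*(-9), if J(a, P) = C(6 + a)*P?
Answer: 3267/4 ≈ 816.75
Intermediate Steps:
J(a, P) = -3*P/(6 + a) (J(a, P) = (-3/(6 + a))*P = -3*P/(6 + a))
(-96 + J(-2, -7))*(-9) = (-96 - 3*(-7)/(6 - 2))*(-9) = (-96 - 3*(-7)/4)*(-9) = (-96 - 3*(-7)*¼)*(-9) = (-96 + 21/4)*(-9) = -363/4*(-9) = 3267/4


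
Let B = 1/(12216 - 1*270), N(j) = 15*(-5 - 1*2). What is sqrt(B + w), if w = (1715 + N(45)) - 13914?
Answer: I*sqrt(1755865882518)/11946 ≈ 110.92*I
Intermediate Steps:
N(j) = -105 (N(j) = 15*(-5 - 2) = 15*(-7) = -105)
B = 1/11946 (B = 1/(12216 - 270) = 1/11946 ≈ 8.3710e-5)
w = -12304 (w = (1715 - 105) - 13914 = 1610 - 13914 = -12304)
sqrt(B + w) = sqrt(1/11946 - 12304) = sqrt(-146983583/11946) = I*sqrt(1755865882518)/11946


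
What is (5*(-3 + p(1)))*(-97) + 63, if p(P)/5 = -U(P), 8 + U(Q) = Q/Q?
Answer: -15457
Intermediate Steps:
U(Q) = -7 (U(Q) = -8 + Q/Q = -8 + 1 = -7)
p(P) = 35 (p(P) = 5*(-1*(-7)) = 5*7 = 35)
(5*(-3 + p(1)))*(-97) + 63 = (5*(-3 + 35))*(-97) + 63 = (5*32)*(-97) + 63 = 160*(-97) + 63 = -15520 + 63 = -15457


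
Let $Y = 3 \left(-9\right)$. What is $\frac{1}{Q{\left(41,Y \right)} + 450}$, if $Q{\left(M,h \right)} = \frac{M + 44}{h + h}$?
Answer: $\frac{54}{24215} \approx 0.00223$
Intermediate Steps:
$Y = -27$
$Q{\left(M,h \right)} = \frac{44 + M}{2 h}$
$\frac{1}{Q{\left(41,Y \right)} + 450} = \frac{1}{\frac{44 + 41}{2 \left(-27\right)} + 450} = \frac{1}{\frac{1}{2} \left(- \frac{1}{27}\right) 85 + 450} = \frac{1}{- \frac{85}{54} + 450} = \frac{1}{\frac{24215}{54}} = \frac{54}{24215}$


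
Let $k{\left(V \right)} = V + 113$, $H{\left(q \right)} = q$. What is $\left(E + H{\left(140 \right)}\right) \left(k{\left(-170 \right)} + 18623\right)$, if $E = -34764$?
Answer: $-642829184$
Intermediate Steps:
$k{\left(V \right)} = 113 + V$
$\left(E + H{\left(140 \right)}\right) \left(k{\left(-170 \right)} + 18623\right) = \left(-34764 + 140\right) \left(\left(113 - 170\right) + 18623\right) = - 34624 \left(-57 + 18623\right) = \left(-34624\right) 18566 = -642829184$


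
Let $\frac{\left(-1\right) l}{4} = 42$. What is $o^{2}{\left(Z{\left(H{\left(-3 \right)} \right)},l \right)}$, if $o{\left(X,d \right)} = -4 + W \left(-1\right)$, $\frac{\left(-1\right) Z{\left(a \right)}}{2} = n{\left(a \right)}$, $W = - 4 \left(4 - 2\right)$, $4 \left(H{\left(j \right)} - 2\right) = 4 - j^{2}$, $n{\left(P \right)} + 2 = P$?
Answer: $16$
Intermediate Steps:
$n{\left(P \right)} = -2 + P$
$l = -168$ ($l = \left(-4\right) 42 = -168$)
$H{\left(j \right)} = 3 - \frac{j^{2}}{4}$ ($H{\left(j \right)} = 2 + \frac{4 - j^{2}}{4} = 2 - \left(-1 + \frac{j^{2}}{4}\right) = 3 - \frac{j^{2}}{4}$)
$W = -8$ ($W = \left(-4\right) 2 = -8$)
$Z{\left(a \right)} = 4 - 2 a$ ($Z{\left(a \right)} = - 2 \left(-2 + a\right) = 4 - 2 a$)
$o{\left(X,d \right)} = 4$ ($o{\left(X,d \right)} = -4 - -8 = -4 + 8 = 4$)
$o^{2}{\left(Z{\left(H{\left(-3 \right)} \right)},l \right)} = 4^{2} = 16$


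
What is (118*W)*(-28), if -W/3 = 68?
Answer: 674016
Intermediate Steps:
W = -204 (W = -3*68 = -204)
(118*W)*(-28) = (118*(-204))*(-28) = -24072*(-28) = 674016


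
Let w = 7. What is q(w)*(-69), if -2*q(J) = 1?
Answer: 69/2 ≈ 34.500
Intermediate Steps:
q(J) = -½ (q(J) = -½*1 = -½)
q(w)*(-69) = -½*(-69) = 69/2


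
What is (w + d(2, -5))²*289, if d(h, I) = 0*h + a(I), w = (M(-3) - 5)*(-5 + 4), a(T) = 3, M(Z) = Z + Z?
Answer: 56644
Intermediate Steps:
M(Z) = 2*Z
w = 11 (w = (2*(-3) - 5)*(-5 + 4) = (-6 - 5)*(-1) = -11*(-1) = 11)
d(h, I) = 3 (d(h, I) = 0*h + 3 = 0 + 3 = 3)
(w + d(2, -5))²*289 = (11 + 3)²*289 = 14²*289 = 196*289 = 56644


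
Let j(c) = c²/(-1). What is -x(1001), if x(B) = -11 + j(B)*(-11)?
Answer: -11022000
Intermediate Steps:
j(c) = -c²
x(B) = -11 + 11*B² (x(B) = -11 - B²*(-11) = -11 + 11*B²)
-x(1001) = -(-11 + 11*1001²) = -(-11 + 11*1002001) = -(-11 + 11022011) = -1*11022000 = -11022000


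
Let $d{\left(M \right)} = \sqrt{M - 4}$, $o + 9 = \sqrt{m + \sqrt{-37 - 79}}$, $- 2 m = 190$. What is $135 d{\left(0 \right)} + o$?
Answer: $-9 + \sqrt{-95 + 2 i \sqrt{29}} + 270 i \approx -8.4484 + 279.76 i$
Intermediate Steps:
$m = -95$ ($m = \left(- \frac{1}{2}\right) 190 = -95$)
$o = -9 + \sqrt{-95 + 2 i \sqrt{29}}$ ($o = -9 + \sqrt{-95 + \sqrt{-37 - 79}} = -9 + \sqrt{-95 + \sqrt{-116}} = -9 + \sqrt{-95 + 2 i \sqrt{29}} \approx -8.4484 + 9.7624 i$)
$d{\left(M \right)} = \sqrt{-4 + M}$
$135 d{\left(0 \right)} + o = 135 \sqrt{-4 + 0} - \left(9 - \sqrt{-95 + 2 i \sqrt{29}}\right) = 135 \sqrt{-4} - \left(9 - \sqrt{-95 + 2 i \sqrt{29}}\right) = 135 \cdot 2 i - \left(9 - \sqrt{-95 + 2 i \sqrt{29}}\right) = 270 i - \left(9 - \sqrt{-95 + 2 i \sqrt{29}}\right) = -9 + \sqrt{-95 + 2 i \sqrt{29}} + 270 i$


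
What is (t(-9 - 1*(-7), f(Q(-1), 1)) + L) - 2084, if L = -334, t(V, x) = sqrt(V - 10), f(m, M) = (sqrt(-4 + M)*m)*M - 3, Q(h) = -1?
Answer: -2418 + 2*I*sqrt(3) ≈ -2418.0 + 3.4641*I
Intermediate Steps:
f(m, M) = -3 + M*m*sqrt(-4 + M) (f(m, M) = (m*sqrt(-4 + M))*M - 3 = M*m*sqrt(-4 + M) - 3 = -3 + M*m*sqrt(-4 + M))
t(V, x) = sqrt(-10 + V)
(t(-9 - 1*(-7), f(Q(-1), 1)) + L) - 2084 = (sqrt(-10 + (-9 - 1*(-7))) - 334) - 2084 = (sqrt(-10 + (-9 + 7)) - 334) - 2084 = (sqrt(-10 - 2) - 334) - 2084 = (sqrt(-12) - 334) - 2084 = (2*I*sqrt(3) - 334) - 2084 = (-334 + 2*I*sqrt(3)) - 2084 = -2418 + 2*I*sqrt(3)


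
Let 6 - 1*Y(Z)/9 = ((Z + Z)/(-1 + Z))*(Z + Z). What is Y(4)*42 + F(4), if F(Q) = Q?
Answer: -5792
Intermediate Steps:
Y(Z) = 54 - 36*Z**2/(-1 + Z) (Y(Z) = 54 - 9*(Z + Z)/(-1 + Z)*(Z + Z) = 54 - 9*(2*Z)/(-1 + Z)*2*Z = 54 - 9*2*Z/(-1 + Z)*2*Z = 54 - 36*Z**2/(-1 + Z))
Y(4)*42 + F(4) = (18*(-3 - 2*4**2 + 3*4)/(-1 + 4))*42 + 4 = (18*(-3 - 2*16 + 12)/3)*42 + 4 = (18*(1/3)*(-3 - 32 + 12))*42 + 4 = (18*(1/3)*(-23))*42 + 4 = -138*42 + 4 = -5796 + 4 = -5792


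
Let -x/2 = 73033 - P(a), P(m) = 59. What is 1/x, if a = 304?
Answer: -1/145948 ≈ -6.8518e-6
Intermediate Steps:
x = -145948 (x = -2*(73033 - 1*59) = -2*(73033 - 59) = -2*72974 = -145948)
1/x = 1/(-145948) = -1/145948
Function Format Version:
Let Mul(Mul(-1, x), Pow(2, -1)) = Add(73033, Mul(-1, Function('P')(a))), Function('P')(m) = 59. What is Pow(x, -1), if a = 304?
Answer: Rational(-1, 145948) ≈ -6.8518e-6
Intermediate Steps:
x = -145948 (x = Mul(-2, Add(73033, Mul(-1, 59))) = Mul(-2, Add(73033, -59)) = Mul(-2, 72974) = -145948)
Pow(x, -1) = Pow(-145948, -1) = Rational(-1, 145948)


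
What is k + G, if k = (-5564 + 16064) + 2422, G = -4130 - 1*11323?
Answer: -2531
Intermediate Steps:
G = -15453 (G = -4130 - 11323 = -15453)
k = 12922 (k = 10500 + 2422 = 12922)
k + G = 12922 - 15453 = -2531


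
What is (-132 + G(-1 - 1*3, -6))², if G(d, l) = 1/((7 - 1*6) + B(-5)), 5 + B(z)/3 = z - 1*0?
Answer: 14661241/841 ≈ 17433.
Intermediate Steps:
B(z) = -15 + 3*z (B(z) = -15 + 3*(z - 1*0) = -15 + 3*(z + 0) = -15 + 3*z)
G(d, l) = -1/29 (G(d, l) = 1/((7 - 1*6) + (-15 + 3*(-5))) = 1/((7 - 6) + (-15 - 15)) = 1/(1 - 30) = 1/(-29) = -1/29)
(-132 + G(-1 - 1*3, -6))² = (-132 - 1/29)² = (-3829/29)² = 14661241/841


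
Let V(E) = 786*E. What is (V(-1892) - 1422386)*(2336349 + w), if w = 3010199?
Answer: -15555770712904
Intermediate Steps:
(V(-1892) - 1422386)*(2336349 + w) = (786*(-1892) - 1422386)*(2336349 + 3010199) = (-1487112 - 1422386)*5346548 = -2909498*5346548 = -15555770712904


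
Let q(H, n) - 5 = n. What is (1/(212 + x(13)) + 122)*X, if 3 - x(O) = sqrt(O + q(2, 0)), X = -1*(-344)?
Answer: 1939289336/46207 + 1032*sqrt(2)/46207 ≈ 41970.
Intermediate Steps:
q(H, n) = 5 + n
X = 344
x(O) = 3 - sqrt(5 + O) (x(O) = 3 - sqrt(O + (5 + 0)) = 3 - sqrt(O + 5) = 3 - sqrt(5 + O))
(1/(212 + x(13)) + 122)*X = (1/(212 + (3 - sqrt(5 + 13))) + 122)*344 = (1/(212 + (3 - sqrt(18))) + 122)*344 = (1/(212 + (3 - 3*sqrt(2))) + 122)*344 = (1/(215 - 3*sqrt(2)) + 122)*344 = (122 + 1/(215 - 3*sqrt(2)))*344 = 41968 + 344/(215 - 3*sqrt(2))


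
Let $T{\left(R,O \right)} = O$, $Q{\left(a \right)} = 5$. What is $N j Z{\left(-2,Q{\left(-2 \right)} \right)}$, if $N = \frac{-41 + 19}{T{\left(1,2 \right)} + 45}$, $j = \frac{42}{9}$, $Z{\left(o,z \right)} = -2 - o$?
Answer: $0$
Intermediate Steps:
$j = \frac{14}{3}$ ($j = 42 \cdot \frac{1}{9} = \frac{14}{3} \approx 4.6667$)
$N = - \frac{22}{47}$ ($N = \frac{-41 + 19}{2 + 45} = - \frac{22}{47} \approx -0.46809$)
$N j Z{\left(-2,Q{\left(-2 \right)} \right)} = \left(- \frac{22}{47}\right) \frac{14}{3} \left(-2 - -2\right) = - \frac{308 \left(-2 + 2\right)}{141} = \left(- \frac{308}{141}\right) 0 = 0$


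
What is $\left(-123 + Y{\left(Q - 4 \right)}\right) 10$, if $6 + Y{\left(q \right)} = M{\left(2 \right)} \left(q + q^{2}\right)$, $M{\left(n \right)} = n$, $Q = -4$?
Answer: $-170$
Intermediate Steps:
$Y{\left(q \right)} = -6 + 2 q + 2 q^{2}$ ($Y{\left(q \right)} = -6 + 2 \left(q + q^{2}\right) = -6 + \left(2 q + 2 q^{2}\right) = -6 + 2 q + 2 q^{2}$)
$\left(-123 + Y{\left(Q - 4 \right)}\right) 10 = \left(-123 + \left(-6 + 2 \left(-4 - 4\right) + 2 \left(-4 - 4\right)^{2}\right)\right) 10 = \left(-123 + \left(-6 + 2 \left(-8\right) + 2 \left(-8\right)^{2}\right)\right) 10 = \left(-123 - -106\right) 10 = \left(-123 + 106\right) 10 = \left(-17\right) 10 = -170$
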